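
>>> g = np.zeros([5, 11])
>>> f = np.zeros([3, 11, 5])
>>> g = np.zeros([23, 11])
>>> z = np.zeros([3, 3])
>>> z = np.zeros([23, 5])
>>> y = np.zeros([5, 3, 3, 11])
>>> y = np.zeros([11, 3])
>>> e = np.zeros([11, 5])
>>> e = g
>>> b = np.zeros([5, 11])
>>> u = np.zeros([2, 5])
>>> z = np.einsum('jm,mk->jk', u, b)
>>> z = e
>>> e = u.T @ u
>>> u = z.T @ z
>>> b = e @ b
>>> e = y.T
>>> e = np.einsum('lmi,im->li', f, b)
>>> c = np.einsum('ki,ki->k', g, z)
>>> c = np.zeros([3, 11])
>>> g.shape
(23, 11)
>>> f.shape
(3, 11, 5)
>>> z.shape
(23, 11)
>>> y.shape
(11, 3)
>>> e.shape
(3, 5)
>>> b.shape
(5, 11)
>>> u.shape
(11, 11)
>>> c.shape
(3, 11)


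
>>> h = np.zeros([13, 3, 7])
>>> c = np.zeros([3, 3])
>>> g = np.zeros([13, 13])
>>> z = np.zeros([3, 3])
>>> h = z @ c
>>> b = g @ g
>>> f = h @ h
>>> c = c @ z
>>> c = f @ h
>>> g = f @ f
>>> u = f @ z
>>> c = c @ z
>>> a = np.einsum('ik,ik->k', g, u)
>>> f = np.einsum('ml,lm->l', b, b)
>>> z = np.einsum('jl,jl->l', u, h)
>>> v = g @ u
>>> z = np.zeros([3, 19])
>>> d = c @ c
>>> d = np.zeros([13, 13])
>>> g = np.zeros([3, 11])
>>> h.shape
(3, 3)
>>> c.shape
(3, 3)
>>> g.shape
(3, 11)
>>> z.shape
(3, 19)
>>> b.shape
(13, 13)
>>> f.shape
(13,)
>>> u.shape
(3, 3)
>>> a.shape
(3,)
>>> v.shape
(3, 3)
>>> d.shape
(13, 13)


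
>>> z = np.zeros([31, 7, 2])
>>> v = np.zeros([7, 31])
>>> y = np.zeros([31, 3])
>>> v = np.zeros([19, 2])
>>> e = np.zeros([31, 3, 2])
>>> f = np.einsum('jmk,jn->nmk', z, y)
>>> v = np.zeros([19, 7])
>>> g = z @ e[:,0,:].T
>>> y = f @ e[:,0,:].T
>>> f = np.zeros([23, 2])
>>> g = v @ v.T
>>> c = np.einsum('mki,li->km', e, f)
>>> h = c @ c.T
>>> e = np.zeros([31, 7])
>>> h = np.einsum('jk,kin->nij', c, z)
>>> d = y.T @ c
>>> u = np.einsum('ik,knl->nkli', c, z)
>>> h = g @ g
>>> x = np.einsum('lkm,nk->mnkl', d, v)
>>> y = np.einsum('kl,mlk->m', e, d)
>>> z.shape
(31, 7, 2)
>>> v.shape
(19, 7)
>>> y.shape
(31,)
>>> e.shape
(31, 7)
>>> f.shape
(23, 2)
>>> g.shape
(19, 19)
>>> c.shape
(3, 31)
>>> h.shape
(19, 19)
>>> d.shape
(31, 7, 31)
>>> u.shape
(7, 31, 2, 3)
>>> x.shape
(31, 19, 7, 31)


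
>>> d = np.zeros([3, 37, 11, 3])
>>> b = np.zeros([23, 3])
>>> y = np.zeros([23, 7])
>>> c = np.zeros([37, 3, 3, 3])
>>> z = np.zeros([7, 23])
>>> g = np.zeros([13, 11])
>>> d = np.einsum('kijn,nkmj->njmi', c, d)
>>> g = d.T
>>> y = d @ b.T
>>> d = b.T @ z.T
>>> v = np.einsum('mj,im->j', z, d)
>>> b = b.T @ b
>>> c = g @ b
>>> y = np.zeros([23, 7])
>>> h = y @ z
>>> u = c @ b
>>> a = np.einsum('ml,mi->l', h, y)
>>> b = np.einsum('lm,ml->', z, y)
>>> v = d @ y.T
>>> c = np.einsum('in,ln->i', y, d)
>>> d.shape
(3, 7)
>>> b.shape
()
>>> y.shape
(23, 7)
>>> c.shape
(23,)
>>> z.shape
(7, 23)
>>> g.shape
(3, 11, 3, 3)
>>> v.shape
(3, 23)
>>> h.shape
(23, 23)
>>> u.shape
(3, 11, 3, 3)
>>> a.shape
(23,)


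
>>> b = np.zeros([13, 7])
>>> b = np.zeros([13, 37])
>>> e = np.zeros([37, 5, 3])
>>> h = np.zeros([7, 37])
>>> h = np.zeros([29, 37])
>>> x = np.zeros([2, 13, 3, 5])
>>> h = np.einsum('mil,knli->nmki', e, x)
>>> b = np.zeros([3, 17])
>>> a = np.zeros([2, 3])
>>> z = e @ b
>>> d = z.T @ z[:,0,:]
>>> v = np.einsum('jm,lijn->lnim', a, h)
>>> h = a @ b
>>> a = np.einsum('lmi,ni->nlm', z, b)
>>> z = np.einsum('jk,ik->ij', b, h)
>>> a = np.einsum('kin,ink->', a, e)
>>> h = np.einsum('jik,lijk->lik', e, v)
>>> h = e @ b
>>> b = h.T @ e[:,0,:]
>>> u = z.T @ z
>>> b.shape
(17, 5, 3)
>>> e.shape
(37, 5, 3)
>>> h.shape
(37, 5, 17)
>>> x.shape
(2, 13, 3, 5)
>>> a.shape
()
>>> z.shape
(2, 3)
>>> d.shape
(17, 5, 17)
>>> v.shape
(13, 5, 37, 3)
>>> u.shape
(3, 3)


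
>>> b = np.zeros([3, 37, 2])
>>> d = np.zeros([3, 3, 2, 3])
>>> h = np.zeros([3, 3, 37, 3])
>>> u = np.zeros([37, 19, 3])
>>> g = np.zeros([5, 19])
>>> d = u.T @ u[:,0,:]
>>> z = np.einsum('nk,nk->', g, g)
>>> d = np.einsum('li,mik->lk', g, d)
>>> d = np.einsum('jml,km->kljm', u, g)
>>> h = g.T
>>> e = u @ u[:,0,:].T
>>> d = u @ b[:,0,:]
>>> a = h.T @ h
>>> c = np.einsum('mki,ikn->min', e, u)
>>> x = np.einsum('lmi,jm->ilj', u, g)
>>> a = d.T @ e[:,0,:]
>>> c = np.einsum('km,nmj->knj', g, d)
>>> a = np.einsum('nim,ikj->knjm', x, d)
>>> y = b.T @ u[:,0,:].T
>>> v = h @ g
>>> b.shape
(3, 37, 2)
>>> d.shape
(37, 19, 2)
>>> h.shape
(19, 5)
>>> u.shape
(37, 19, 3)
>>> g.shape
(5, 19)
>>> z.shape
()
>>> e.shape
(37, 19, 37)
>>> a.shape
(19, 3, 2, 5)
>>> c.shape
(5, 37, 2)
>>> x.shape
(3, 37, 5)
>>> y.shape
(2, 37, 37)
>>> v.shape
(19, 19)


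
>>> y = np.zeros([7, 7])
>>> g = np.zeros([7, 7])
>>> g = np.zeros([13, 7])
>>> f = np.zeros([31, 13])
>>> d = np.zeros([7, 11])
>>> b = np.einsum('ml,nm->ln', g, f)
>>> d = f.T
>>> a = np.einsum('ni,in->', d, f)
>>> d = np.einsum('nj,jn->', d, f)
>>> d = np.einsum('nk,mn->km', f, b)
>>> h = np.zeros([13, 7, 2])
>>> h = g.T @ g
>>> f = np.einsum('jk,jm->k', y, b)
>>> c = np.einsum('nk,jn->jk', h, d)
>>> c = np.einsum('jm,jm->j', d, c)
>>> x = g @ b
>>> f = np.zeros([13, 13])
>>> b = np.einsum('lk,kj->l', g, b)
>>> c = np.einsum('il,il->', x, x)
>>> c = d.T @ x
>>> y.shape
(7, 7)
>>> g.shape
(13, 7)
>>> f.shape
(13, 13)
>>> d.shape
(13, 7)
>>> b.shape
(13,)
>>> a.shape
()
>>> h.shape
(7, 7)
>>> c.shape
(7, 31)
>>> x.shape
(13, 31)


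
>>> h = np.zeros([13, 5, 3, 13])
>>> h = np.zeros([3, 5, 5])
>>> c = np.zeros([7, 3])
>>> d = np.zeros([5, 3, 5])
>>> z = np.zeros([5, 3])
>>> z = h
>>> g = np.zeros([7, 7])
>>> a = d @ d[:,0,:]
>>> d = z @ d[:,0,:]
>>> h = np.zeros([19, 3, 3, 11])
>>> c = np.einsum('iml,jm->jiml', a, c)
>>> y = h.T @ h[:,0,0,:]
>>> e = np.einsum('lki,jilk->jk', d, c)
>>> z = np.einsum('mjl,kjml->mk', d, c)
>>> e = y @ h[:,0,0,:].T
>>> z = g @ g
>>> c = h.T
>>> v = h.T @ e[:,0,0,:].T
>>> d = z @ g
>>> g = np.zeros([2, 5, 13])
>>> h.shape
(19, 3, 3, 11)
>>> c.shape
(11, 3, 3, 19)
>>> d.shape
(7, 7)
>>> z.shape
(7, 7)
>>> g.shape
(2, 5, 13)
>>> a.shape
(5, 3, 5)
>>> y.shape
(11, 3, 3, 11)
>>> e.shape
(11, 3, 3, 19)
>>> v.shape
(11, 3, 3, 11)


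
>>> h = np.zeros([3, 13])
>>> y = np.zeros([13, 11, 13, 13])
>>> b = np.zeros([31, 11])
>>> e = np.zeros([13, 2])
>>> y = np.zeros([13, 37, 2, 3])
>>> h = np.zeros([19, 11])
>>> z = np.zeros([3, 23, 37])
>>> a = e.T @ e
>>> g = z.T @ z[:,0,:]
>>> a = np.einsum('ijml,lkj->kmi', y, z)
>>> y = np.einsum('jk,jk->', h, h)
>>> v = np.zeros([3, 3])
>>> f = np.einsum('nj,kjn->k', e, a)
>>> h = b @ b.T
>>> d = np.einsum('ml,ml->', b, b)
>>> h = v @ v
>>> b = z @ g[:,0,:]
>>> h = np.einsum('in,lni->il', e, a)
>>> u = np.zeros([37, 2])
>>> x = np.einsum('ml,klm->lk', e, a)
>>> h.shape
(13, 23)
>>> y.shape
()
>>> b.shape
(3, 23, 37)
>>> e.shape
(13, 2)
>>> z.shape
(3, 23, 37)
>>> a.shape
(23, 2, 13)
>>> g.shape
(37, 23, 37)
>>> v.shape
(3, 3)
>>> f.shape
(23,)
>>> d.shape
()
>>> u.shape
(37, 2)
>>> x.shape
(2, 23)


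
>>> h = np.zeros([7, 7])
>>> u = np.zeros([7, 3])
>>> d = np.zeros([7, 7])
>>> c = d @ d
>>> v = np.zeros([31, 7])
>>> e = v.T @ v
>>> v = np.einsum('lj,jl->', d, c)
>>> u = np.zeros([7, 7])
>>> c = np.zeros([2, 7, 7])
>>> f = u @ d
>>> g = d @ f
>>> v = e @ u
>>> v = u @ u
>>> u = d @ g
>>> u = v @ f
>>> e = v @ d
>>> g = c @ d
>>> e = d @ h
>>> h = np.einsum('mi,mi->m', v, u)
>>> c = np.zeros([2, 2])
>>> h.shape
(7,)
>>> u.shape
(7, 7)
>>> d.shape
(7, 7)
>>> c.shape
(2, 2)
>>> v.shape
(7, 7)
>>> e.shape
(7, 7)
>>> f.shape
(7, 7)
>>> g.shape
(2, 7, 7)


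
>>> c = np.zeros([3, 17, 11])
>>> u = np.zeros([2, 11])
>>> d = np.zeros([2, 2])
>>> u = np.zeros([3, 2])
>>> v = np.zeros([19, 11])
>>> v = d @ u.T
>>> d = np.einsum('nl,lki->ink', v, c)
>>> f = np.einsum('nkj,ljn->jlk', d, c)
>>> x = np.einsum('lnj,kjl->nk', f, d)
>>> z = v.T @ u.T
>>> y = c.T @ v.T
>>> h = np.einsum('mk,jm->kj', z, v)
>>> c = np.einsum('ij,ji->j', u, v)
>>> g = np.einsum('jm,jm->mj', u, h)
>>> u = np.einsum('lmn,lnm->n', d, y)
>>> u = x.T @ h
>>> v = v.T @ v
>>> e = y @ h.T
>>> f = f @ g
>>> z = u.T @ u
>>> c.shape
(2,)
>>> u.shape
(11, 2)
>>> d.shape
(11, 2, 17)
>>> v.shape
(3, 3)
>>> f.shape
(17, 3, 3)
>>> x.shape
(3, 11)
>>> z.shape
(2, 2)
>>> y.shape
(11, 17, 2)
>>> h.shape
(3, 2)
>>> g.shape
(2, 3)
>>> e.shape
(11, 17, 3)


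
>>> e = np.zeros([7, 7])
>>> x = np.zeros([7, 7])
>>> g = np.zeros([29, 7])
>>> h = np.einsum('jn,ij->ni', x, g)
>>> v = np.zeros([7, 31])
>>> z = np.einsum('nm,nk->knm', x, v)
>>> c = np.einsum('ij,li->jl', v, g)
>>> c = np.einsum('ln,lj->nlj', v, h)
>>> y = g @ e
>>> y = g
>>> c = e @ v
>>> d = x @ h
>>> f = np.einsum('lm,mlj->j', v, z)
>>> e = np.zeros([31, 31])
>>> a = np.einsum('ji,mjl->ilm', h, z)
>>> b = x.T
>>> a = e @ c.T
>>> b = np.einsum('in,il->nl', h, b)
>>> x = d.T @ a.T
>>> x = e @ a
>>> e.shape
(31, 31)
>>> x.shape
(31, 7)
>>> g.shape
(29, 7)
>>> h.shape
(7, 29)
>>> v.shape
(7, 31)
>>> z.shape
(31, 7, 7)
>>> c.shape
(7, 31)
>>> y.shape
(29, 7)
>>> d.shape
(7, 29)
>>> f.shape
(7,)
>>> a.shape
(31, 7)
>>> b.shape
(29, 7)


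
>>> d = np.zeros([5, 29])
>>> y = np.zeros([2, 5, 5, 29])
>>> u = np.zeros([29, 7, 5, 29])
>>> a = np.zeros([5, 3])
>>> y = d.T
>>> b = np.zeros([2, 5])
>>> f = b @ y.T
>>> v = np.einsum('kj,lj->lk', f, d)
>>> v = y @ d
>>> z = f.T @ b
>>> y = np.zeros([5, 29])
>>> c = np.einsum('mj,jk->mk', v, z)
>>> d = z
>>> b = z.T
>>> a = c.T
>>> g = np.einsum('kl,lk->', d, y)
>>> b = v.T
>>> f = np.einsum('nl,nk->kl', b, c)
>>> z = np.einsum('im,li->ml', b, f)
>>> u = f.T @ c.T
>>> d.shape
(29, 5)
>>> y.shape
(5, 29)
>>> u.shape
(29, 29)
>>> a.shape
(5, 29)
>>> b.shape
(29, 29)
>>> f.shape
(5, 29)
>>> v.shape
(29, 29)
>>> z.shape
(29, 5)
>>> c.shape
(29, 5)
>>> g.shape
()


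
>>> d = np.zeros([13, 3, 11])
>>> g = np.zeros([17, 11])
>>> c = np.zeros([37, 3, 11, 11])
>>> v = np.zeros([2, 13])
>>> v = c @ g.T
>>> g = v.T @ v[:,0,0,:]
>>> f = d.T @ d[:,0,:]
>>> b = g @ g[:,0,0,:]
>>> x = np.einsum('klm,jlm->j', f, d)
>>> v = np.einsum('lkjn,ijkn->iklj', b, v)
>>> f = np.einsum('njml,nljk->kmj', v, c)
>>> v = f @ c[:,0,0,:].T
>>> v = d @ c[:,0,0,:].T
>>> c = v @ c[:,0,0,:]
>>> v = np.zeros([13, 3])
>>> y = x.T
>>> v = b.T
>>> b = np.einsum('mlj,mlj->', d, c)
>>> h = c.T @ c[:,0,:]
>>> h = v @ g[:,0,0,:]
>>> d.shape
(13, 3, 11)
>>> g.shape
(17, 11, 3, 17)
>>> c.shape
(13, 3, 11)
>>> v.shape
(17, 3, 11, 17)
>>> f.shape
(11, 17, 11)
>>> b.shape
()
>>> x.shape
(13,)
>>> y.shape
(13,)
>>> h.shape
(17, 3, 11, 17)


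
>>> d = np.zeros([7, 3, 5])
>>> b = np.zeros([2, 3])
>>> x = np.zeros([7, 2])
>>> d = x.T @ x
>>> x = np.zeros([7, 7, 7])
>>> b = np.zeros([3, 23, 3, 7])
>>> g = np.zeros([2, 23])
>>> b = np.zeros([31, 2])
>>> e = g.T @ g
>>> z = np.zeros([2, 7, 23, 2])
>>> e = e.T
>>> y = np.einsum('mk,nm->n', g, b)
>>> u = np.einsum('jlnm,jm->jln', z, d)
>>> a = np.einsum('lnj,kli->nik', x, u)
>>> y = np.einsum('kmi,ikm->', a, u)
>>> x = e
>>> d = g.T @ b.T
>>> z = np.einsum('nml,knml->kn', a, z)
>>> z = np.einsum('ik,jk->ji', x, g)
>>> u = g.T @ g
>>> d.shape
(23, 31)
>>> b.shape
(31, 2)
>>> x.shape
(23, 23)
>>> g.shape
(2, 23)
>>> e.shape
(23, 23)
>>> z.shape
(2, 23)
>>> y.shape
()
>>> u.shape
(23, 23)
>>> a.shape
(7, 23, 2)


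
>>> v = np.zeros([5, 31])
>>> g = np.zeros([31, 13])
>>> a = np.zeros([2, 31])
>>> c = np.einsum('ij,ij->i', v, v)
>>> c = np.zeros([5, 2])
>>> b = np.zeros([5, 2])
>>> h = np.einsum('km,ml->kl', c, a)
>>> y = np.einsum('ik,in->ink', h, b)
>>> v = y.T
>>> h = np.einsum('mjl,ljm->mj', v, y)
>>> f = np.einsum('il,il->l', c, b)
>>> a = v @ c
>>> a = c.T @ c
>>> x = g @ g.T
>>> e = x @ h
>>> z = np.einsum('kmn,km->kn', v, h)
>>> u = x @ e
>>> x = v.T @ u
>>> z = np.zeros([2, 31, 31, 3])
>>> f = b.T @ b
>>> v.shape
(31, 2, 5)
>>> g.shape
(31, 13)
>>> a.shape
(2, 2)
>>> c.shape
(5, 2)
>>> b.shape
(5, 2)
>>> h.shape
(31, 2)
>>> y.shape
(5, 2, 31)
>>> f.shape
(2, 2)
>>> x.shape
(5, 2, 2)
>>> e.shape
(31, 2)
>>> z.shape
(2, 31, 31, 3)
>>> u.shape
(31, 2)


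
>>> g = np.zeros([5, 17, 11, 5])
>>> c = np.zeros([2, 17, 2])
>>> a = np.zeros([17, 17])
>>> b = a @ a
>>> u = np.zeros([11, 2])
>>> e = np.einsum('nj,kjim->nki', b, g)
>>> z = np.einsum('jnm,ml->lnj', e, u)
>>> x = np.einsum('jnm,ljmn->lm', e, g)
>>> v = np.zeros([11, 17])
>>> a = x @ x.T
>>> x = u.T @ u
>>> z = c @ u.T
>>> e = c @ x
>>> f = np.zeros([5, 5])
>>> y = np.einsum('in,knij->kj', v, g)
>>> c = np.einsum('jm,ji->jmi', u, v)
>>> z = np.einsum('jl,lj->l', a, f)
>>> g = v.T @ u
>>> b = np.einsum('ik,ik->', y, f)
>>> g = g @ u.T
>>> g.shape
(17, 11)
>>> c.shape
(11, 2, 17)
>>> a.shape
(5, 5)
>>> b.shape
()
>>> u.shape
(11, 2)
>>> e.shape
(2, 17, 2)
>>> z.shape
(5,)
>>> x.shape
(2, 2)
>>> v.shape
(11, 17)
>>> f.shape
(5, 5)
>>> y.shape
(5, 5)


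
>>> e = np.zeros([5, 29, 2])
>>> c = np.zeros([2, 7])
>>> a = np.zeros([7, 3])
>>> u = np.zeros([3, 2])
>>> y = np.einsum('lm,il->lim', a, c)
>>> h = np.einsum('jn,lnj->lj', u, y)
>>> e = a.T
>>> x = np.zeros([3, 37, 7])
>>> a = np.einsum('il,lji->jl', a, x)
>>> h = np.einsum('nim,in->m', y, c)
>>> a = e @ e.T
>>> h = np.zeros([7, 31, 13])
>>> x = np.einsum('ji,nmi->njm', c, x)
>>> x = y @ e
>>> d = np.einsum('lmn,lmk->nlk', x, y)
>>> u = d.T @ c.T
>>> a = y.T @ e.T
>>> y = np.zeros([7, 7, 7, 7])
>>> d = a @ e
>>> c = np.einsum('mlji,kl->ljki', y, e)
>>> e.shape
(3, 7)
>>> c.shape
(7, 7, 3, 7)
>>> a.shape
(3, 2, 3)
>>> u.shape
(3, 7, 2)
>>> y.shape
(7, 7, 7, 7)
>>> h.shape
(7, 31, 13)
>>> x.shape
(7, 2, 7)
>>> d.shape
(3, 2, 7)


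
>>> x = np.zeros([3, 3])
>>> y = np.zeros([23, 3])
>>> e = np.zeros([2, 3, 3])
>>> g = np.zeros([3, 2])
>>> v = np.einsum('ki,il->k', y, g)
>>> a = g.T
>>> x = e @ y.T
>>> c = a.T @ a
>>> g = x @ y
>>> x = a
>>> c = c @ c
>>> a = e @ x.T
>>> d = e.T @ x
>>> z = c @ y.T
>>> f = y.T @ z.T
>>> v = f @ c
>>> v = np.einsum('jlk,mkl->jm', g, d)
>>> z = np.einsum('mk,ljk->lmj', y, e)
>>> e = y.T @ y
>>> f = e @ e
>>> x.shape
(2, 3)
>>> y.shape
(23, 3)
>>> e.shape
(3, 3)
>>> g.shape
(2, 3, 3)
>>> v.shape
(2, 3)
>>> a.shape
(2, 3, 2)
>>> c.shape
(3, 3)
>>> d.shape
(3, 3, 3)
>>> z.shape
(2, 23, 3)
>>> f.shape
(3, 3)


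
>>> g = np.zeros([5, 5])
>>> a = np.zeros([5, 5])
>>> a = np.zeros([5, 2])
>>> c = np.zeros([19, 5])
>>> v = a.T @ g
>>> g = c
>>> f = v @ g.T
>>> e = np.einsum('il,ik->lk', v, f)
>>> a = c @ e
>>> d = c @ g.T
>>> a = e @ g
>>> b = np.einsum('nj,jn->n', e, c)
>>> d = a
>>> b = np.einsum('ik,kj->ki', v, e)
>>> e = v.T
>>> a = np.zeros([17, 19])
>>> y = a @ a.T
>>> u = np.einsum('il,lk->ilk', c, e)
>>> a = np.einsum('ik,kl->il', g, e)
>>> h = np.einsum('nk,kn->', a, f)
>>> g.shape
(19, 5)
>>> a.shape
(19, 2)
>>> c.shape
(19, 5)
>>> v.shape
(2, 5)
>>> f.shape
(2, 19)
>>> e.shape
(5, 2)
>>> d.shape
(5, 5)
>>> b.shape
(5, 2)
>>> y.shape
(17, 17)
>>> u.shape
(19, 5, 2)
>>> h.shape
()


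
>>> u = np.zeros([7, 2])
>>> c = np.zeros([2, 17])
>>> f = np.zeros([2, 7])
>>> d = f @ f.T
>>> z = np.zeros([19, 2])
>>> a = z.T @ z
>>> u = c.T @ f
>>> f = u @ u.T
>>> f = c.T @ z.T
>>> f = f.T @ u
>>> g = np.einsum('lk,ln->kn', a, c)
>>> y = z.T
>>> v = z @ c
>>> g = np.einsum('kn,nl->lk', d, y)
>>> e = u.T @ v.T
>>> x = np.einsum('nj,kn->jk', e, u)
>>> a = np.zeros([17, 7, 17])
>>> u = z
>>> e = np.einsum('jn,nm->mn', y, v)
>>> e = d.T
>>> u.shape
(19, 2)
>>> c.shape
(2, 17)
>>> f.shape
(19, 7)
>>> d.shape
(2, 2)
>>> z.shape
(19, 2)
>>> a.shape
(17, 7, 17)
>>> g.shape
(19, 2)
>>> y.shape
(2, 19)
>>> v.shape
(19, 17)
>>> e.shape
(2, 2)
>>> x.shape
(19, 17)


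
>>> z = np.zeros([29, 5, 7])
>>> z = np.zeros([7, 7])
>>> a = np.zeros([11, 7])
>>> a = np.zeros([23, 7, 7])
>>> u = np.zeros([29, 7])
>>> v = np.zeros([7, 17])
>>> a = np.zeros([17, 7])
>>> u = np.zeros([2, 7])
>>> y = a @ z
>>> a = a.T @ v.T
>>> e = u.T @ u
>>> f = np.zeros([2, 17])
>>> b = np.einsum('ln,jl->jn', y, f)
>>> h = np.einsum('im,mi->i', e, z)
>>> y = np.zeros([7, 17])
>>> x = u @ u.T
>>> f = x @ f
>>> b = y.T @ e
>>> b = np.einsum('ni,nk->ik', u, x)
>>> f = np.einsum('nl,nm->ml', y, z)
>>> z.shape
(7, 7)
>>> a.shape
(7, 7)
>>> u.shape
(2, 7)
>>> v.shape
(7, 17)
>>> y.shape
(7, 17)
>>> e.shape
(7, 7)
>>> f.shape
(7, 17)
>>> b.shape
(7, 2)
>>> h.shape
(7,)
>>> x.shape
(2, 2)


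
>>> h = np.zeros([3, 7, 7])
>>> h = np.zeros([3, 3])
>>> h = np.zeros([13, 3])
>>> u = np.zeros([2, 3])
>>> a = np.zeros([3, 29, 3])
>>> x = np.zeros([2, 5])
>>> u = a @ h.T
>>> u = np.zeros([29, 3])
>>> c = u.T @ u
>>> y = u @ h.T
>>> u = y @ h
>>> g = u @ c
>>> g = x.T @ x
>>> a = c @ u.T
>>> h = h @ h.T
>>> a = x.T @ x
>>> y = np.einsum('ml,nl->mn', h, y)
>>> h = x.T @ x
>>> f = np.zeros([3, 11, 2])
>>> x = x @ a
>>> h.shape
(5, 5)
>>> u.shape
(29, 3)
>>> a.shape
(5, 5)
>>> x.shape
(2, 5)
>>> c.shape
(3, 3)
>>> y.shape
(13, 29)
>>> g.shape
(5, 5)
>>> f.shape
(3, 11, 2)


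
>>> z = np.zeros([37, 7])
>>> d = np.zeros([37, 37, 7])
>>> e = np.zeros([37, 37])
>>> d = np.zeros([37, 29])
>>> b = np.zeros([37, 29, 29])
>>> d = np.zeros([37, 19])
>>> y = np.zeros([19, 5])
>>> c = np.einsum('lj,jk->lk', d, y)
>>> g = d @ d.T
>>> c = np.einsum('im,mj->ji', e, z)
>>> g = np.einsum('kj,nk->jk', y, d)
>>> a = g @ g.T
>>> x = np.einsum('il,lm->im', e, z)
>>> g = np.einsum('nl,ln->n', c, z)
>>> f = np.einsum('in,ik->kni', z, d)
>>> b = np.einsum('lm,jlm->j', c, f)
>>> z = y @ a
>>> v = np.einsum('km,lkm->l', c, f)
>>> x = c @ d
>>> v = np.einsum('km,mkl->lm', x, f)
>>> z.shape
(19, 5)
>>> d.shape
(37, 19)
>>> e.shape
(37, 37)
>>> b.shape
(19,)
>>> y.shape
(19, 5)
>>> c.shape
(7, 37)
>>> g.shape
(7,)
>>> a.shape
(5, 5)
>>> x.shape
(7, 19)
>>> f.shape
(19, 7, 37)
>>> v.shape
(37, 19)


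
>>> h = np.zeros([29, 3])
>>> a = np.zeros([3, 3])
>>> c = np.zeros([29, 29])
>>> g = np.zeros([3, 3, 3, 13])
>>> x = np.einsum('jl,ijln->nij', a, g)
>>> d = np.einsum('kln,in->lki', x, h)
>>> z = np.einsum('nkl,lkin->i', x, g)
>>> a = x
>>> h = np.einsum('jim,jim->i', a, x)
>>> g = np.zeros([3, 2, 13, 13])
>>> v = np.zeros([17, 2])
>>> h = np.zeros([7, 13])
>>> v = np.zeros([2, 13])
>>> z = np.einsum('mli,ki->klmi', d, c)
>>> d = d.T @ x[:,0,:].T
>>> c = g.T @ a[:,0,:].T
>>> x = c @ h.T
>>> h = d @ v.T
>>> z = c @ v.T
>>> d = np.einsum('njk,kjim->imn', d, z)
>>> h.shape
(29, 13, 2)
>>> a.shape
(13, 3, 3)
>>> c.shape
(13, 13, 2, 13)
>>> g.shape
(3, 2, 13, 13)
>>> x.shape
(13, 13, 2, 7)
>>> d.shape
(2, 2, 29)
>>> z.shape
(13, 13, 2, 2)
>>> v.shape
(2, 13)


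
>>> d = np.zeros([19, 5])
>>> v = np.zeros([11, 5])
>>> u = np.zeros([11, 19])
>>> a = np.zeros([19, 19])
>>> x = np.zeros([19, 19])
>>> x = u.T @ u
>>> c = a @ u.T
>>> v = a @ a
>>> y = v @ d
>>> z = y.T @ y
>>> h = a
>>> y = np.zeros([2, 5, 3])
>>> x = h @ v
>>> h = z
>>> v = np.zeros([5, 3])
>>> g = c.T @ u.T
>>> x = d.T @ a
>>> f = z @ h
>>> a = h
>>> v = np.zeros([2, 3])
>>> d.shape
(19, 5)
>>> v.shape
(2, 3)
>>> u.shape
(11, 19)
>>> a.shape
(5, 5)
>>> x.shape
(5, 19)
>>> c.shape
(19, 11)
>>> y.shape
(2, 5, 3)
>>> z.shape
(5, 5)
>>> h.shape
(5, 5)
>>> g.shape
(11, 11)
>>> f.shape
(5, 5)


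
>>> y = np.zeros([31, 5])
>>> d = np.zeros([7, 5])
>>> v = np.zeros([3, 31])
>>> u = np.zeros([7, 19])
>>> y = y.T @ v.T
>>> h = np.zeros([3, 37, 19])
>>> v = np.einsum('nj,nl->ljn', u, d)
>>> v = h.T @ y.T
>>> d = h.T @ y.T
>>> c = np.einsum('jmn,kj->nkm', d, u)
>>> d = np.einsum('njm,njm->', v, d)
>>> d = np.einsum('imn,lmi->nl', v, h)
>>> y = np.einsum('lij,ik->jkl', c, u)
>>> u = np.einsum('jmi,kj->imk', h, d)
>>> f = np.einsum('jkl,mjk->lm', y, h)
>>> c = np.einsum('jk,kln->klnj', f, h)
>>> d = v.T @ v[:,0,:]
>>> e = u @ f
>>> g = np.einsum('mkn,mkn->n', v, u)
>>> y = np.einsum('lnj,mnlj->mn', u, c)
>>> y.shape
(3, 37)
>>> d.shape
(5, 37, 5)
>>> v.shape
(19, 37, 5)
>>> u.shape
(19, 37, 5)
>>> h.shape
(3, 37, 19)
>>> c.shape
(3, 37, 19, 5)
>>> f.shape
(5, 3)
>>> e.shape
(19, 37, 3)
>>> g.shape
(5,)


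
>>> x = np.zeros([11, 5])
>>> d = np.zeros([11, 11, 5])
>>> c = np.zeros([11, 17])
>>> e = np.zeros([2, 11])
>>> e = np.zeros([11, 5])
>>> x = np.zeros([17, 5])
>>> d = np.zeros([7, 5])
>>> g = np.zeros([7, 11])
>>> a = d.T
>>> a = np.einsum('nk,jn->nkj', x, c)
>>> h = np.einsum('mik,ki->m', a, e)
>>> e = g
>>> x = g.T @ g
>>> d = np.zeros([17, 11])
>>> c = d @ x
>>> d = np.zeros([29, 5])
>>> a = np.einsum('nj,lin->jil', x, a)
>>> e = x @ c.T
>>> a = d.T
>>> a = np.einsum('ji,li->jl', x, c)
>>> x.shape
(11, 11)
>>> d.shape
(29, 5)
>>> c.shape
(17, 11)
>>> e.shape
(11, 17)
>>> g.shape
(7, 11)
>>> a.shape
(11, 17)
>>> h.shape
(17,)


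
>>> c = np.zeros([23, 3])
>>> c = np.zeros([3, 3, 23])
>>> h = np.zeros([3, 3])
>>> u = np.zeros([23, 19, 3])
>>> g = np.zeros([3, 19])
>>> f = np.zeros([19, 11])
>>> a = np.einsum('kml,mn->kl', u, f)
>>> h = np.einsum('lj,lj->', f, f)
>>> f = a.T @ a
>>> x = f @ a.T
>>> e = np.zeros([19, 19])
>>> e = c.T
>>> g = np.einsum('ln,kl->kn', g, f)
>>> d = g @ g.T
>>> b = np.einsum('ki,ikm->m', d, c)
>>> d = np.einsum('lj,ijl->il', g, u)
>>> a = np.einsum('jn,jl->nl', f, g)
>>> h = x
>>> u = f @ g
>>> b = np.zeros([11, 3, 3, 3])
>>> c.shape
(3, 3, 23)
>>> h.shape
(3, 23)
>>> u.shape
(3, 19)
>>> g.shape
(3, 19)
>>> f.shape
(3, 3)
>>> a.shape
(3, 19)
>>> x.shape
(3, 23)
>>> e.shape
(23, 3, 3)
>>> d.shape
(23, 3)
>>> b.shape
(11, 3, 3, 3)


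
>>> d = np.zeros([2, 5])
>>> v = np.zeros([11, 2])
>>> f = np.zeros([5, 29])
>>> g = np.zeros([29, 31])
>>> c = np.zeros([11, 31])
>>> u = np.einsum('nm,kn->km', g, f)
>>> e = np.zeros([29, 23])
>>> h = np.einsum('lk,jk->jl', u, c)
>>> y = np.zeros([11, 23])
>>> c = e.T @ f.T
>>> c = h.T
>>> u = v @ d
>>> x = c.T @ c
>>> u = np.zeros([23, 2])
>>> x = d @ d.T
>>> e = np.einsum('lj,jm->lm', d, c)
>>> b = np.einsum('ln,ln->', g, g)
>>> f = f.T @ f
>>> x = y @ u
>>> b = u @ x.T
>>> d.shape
(2, 5)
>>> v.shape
(11, 2)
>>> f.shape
(29, 29)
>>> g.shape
(29, 31)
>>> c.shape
(5, 11)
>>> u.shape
(23, 2)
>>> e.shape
(2, 11)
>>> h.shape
(11, 5)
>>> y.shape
(11, 23)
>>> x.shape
(11, 2)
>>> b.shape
(23, 11)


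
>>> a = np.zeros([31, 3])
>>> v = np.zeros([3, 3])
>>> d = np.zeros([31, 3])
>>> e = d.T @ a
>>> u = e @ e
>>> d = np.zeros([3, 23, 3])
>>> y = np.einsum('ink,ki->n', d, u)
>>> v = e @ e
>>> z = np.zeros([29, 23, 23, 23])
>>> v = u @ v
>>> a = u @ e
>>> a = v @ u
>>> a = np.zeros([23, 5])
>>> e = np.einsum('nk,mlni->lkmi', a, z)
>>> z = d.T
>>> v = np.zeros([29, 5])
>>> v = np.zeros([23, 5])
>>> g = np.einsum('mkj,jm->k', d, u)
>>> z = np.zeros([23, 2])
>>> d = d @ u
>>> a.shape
(23, 5)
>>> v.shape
(23, 5)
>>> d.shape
(3, 23, 3)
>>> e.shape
(23, 5, 29, 23)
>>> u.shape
(3, 3)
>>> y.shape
(23,)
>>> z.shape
(23, 2)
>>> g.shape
(23,)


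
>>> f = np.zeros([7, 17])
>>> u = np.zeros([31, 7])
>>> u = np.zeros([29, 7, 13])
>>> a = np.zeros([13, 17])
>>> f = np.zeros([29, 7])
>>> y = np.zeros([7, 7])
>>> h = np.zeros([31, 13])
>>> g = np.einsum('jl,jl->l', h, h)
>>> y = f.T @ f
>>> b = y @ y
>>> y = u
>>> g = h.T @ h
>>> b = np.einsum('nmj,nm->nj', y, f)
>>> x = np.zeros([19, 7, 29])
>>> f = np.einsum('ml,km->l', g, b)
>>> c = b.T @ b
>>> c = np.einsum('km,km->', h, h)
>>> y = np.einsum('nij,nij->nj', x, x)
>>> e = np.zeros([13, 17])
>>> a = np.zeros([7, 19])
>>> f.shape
(13,)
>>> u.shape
(29, 7, 13)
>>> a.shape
(7, 19)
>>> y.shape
(19, 29)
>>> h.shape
(31, 13)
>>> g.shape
(13, 13)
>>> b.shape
(29, 13)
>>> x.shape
(19, 7, 29)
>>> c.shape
()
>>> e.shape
(13, 17)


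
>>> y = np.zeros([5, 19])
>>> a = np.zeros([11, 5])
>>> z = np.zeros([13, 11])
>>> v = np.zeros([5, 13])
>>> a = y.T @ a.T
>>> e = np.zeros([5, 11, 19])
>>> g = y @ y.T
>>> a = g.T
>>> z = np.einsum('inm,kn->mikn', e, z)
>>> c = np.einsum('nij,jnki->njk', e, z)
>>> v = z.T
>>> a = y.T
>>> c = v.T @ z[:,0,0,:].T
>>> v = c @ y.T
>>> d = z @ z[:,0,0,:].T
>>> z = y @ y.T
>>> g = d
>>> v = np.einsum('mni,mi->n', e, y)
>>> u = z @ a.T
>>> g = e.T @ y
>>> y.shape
(5, 19)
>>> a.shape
(19, 5)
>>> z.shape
(5, 5)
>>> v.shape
(11,)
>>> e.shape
(5, 11, 19)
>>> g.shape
(19, 11, 19)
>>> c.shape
(19, 5, 13, 19)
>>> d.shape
(19, 5, 13, 19)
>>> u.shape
(5, 19)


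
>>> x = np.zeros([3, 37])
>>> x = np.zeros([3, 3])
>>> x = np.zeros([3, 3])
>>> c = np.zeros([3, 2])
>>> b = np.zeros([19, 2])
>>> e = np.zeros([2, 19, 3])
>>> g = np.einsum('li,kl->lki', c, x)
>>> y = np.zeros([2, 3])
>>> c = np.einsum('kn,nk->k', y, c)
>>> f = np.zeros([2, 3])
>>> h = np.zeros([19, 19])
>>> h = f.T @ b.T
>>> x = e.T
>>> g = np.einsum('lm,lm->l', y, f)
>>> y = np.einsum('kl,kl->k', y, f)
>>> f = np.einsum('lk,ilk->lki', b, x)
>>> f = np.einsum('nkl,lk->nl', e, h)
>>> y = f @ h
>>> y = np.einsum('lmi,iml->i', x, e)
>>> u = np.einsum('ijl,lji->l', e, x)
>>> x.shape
(3, 19, 2)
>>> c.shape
(2,)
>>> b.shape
(19, 2)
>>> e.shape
(2, 19, 3)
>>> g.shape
(2,)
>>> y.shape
(2,)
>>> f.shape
(2, 3)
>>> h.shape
(3, 19)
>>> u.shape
(3,)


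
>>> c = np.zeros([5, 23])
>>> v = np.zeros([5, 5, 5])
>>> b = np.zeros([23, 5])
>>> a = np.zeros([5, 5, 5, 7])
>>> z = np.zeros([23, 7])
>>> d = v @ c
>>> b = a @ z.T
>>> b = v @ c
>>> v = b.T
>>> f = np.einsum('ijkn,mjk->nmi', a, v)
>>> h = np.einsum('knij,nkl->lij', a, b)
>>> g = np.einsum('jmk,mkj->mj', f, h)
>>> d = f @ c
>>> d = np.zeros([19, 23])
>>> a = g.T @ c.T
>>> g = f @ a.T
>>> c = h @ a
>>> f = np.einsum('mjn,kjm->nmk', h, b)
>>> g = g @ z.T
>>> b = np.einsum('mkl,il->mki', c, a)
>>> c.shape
(23, 5, 5)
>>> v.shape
(23, 5, 5)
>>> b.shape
(23, 5, 7)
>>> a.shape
(7, 5)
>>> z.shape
(23, 7)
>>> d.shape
(19, 23)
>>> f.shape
(7, 23, 5)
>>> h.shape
(23, 5, 7)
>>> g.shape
(7, 23, 23)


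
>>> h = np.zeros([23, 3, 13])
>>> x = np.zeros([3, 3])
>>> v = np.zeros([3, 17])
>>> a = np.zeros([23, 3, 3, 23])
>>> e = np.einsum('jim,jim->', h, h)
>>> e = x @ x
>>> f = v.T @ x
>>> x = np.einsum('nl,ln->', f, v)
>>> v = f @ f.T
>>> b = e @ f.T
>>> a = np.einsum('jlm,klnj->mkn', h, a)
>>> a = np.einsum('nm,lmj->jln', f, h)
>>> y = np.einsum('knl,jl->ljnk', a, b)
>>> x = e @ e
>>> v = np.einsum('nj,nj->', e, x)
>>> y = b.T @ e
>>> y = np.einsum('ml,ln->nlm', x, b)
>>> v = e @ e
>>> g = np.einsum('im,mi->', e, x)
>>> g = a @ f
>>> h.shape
(23, 3, 13)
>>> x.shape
(3, 3)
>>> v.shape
(3, 3)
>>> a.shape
(13, 23, 17)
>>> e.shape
(3, 3)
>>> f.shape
(17, 3)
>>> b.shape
(3, 17)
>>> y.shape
(17, 3, 3)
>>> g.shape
(13, 23, 3)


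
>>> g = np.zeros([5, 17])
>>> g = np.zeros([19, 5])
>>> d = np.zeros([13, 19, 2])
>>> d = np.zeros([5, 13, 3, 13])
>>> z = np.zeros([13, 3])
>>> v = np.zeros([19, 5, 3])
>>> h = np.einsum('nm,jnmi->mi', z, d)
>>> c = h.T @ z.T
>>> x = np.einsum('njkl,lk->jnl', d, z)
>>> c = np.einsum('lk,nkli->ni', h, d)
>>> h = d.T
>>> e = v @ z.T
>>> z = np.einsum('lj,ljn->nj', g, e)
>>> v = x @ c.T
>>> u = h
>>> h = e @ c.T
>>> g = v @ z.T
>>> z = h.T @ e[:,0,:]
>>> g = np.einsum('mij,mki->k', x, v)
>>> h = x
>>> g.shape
(5,)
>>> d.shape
(5, 13, 3, 13)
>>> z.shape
(5, 5, 13)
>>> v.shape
(13, 5, 5)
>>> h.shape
(13, 5, 13)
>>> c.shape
(5, 13)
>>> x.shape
(13, 5, 13)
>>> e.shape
(19, 5, 13)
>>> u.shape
(13, 3, 13, 5)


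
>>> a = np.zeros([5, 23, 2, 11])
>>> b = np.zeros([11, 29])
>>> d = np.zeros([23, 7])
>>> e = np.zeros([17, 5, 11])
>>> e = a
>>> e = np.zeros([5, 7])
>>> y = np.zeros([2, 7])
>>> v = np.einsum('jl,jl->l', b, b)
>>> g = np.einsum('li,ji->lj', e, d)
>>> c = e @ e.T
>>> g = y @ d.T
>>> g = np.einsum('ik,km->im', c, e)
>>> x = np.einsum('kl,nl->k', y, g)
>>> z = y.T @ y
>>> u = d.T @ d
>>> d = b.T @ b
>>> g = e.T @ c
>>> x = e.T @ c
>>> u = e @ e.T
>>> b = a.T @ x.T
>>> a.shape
(5, 23, 2, 11)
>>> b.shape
(11, 2, 23, 7)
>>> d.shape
(29, 29)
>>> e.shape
(5, 7)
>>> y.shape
(2, 7)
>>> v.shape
(29,)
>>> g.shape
(7, 5)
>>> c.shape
(5, 5)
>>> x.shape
(7, 5)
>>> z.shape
(7, 7)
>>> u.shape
(5, 5)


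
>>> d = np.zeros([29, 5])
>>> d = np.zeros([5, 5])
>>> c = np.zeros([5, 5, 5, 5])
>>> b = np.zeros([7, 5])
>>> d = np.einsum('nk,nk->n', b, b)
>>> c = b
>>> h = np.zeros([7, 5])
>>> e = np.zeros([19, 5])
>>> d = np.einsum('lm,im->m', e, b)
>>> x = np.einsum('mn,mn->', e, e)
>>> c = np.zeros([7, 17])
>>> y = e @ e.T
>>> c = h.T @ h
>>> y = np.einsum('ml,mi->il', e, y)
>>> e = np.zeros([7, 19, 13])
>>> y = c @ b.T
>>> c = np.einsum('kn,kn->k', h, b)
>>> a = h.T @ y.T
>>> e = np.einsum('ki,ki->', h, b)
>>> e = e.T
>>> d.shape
(5,)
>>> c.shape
(7,)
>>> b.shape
(7, 5)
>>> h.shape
(7, 5)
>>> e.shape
()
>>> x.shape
()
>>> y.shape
(5, 7)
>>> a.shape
(5, 5)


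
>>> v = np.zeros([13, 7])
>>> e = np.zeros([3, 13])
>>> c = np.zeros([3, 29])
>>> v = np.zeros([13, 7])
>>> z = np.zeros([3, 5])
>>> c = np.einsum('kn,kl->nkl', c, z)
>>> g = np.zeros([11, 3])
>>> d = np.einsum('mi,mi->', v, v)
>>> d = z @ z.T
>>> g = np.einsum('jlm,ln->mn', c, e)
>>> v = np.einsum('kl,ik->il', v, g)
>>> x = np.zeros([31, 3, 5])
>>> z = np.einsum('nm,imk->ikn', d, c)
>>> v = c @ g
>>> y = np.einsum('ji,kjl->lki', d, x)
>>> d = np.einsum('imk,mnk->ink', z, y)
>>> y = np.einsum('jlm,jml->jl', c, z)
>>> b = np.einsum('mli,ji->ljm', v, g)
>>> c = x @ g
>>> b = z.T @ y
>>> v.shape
(29, 3, 13)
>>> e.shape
(3, 13)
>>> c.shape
(31, 3, 13)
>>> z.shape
(29, 5, 3)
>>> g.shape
(5, 13)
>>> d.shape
(29, 31, 3)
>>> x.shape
(31, 3, 5)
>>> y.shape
(29, 3)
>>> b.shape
(3, 5, 3)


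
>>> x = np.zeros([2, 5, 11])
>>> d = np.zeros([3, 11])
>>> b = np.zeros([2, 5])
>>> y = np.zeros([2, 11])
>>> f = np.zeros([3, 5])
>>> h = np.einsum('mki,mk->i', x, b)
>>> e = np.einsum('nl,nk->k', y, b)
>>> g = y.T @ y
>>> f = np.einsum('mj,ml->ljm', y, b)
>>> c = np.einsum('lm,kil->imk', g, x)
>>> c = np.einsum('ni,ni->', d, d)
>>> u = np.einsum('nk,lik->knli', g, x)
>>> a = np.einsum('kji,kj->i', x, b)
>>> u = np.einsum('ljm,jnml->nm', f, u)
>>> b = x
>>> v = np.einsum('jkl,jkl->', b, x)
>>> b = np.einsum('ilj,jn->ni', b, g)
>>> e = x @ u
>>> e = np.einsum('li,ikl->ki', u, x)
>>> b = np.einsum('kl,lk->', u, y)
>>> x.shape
(2, 5, 11)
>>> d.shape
(3, 11)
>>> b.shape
()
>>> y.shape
(2, 11)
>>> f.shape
(5, 11, 2)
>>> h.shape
(11,)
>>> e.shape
(5, 2)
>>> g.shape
(11, 11)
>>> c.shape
()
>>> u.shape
(11, 2)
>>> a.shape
(11,)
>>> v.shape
()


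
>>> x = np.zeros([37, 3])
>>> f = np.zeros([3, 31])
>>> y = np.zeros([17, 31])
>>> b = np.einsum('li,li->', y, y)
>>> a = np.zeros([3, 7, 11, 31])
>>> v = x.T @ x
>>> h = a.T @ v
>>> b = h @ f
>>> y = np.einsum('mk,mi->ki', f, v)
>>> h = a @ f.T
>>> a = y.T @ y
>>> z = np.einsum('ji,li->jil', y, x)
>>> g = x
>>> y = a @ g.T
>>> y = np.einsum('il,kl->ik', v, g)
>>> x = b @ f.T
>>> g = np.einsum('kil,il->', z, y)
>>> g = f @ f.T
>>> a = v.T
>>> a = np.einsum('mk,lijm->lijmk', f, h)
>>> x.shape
(31, 11, 7, 3)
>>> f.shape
(3, 31)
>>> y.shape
(3, 37)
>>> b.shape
(31, 11, 7, 31)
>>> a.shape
(3, 7, 11, 3, 31)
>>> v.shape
(3, 3)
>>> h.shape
(3, 7, 11, 3)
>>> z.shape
(31, 3, 37)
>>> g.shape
(3, 3)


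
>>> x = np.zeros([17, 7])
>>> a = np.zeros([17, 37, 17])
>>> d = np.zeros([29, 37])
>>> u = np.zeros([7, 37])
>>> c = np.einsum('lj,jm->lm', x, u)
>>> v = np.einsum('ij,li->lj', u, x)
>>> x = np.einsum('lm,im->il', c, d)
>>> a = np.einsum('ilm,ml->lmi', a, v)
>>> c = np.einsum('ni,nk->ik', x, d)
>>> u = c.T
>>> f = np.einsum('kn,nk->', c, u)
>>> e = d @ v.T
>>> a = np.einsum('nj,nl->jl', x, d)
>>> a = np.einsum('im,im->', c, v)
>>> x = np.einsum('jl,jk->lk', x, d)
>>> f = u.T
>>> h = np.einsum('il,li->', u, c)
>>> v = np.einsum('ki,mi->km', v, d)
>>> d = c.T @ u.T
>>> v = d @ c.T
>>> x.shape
(17, 37)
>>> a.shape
()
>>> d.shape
(37, 37)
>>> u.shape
(37, 17)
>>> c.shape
(17, 37)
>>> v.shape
(37, 17)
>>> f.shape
(17, 37)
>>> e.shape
(29, 17)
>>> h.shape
()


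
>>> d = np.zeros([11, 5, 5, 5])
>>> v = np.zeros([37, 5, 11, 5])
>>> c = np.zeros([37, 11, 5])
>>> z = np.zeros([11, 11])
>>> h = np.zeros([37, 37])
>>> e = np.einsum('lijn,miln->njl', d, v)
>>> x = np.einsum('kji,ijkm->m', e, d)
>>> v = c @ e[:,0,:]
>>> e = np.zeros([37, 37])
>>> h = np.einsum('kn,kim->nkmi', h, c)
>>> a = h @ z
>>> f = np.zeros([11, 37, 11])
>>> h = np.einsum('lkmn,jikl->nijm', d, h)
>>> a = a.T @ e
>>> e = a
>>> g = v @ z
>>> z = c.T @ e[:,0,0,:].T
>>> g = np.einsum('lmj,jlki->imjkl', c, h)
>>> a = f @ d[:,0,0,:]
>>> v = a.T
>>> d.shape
(11, 5, 5, 5)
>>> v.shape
(5, 37, 11)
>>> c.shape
(37, 11, 5)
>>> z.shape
(5, 11, 11)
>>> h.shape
(5, 37, 37, 5)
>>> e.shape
(11, 5, 37, 37)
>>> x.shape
(5,)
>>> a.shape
(11, 37, 5)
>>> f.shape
(11, 37, 11)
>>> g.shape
(5, 11, 5, 37, 37)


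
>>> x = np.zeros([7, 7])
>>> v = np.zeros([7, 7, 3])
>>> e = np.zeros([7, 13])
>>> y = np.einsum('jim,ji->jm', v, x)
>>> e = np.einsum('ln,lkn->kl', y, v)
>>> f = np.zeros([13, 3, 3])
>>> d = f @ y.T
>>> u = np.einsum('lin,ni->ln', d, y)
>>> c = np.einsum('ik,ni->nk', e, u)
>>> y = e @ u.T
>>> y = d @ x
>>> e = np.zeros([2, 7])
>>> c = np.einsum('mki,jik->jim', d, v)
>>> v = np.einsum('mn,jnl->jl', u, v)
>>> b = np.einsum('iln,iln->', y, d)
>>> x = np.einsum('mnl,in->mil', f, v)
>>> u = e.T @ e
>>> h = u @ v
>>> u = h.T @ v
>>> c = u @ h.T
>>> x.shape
(13, 7, 3)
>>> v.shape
(7, 3)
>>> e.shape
(2, 7)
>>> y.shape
(13, 3, 7)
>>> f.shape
(13, 3, 3)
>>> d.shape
(13, 3, 7)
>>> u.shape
(3, 3)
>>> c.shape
(3, 7)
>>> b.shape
()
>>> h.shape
(7, 3)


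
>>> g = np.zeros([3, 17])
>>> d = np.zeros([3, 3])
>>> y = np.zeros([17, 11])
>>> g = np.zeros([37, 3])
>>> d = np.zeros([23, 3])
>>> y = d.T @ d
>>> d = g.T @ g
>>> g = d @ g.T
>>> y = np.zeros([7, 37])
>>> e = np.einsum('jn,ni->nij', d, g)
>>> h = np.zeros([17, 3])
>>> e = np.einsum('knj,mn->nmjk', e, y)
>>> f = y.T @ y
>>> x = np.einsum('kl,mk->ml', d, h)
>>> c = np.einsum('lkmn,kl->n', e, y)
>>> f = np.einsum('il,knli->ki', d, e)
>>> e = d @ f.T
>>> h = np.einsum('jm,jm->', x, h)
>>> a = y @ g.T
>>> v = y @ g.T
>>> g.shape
(3, 37)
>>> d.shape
(3, 3)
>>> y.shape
(7, 37)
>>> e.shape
(3, 37)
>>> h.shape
()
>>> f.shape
(37, 3)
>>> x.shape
(17, 3)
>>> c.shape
(3,)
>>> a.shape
(7, 3)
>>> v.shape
(7, 3)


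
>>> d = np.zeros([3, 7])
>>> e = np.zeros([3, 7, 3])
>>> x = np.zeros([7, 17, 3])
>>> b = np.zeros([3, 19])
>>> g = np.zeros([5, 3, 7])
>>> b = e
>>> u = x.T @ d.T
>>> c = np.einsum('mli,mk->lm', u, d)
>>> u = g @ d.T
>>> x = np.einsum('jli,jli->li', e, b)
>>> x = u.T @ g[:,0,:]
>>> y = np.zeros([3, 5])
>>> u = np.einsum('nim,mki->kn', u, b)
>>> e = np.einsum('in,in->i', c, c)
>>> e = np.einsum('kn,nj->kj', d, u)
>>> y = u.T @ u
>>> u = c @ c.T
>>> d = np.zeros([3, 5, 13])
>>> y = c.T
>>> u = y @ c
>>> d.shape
(3, 5, 13)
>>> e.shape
(3, 5)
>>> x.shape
(3, 3, 7)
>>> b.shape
(3, 7, 3)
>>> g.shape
(5, 3, 7)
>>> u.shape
(3, 3)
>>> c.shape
(17, 3)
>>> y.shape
(3, 17)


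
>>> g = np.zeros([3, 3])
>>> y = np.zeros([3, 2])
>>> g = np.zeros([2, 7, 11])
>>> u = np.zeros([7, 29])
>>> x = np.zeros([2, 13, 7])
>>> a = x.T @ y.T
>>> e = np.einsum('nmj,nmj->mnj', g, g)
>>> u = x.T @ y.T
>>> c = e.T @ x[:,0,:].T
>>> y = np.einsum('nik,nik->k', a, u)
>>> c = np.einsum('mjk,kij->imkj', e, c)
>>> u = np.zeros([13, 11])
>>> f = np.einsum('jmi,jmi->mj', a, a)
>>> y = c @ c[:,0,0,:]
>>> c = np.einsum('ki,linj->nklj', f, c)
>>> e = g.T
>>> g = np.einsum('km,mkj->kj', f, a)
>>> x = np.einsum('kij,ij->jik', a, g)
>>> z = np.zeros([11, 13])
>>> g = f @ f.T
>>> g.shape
(13, 13)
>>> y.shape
(2, 7, 11, 2)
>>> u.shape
(13, 11)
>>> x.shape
(3, 13, 7)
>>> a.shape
(7, 13, 3)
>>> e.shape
(11, 7, 2)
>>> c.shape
(11, 13, 2, 2)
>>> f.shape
(13, 7)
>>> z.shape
(11, 13)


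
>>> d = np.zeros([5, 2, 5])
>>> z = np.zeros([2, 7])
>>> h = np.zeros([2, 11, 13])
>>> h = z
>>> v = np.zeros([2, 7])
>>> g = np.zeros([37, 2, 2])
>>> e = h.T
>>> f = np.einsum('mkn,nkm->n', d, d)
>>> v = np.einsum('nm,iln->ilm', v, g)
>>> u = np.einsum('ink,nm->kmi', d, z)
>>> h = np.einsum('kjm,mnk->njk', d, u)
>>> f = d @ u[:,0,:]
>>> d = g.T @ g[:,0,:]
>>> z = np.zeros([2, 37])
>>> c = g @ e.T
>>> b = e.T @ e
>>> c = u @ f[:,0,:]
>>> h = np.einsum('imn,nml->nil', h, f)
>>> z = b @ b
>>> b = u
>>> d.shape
(2, 2, 2)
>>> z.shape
(2, 2)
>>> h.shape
(5, 7, 5)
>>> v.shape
(37, 2, 7)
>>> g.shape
(37, 2, 2)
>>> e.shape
(7, 2)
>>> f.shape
(5, 2, 5)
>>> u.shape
(5, 7, 5)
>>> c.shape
(5, 7, 5)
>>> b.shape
(5, 7, 5)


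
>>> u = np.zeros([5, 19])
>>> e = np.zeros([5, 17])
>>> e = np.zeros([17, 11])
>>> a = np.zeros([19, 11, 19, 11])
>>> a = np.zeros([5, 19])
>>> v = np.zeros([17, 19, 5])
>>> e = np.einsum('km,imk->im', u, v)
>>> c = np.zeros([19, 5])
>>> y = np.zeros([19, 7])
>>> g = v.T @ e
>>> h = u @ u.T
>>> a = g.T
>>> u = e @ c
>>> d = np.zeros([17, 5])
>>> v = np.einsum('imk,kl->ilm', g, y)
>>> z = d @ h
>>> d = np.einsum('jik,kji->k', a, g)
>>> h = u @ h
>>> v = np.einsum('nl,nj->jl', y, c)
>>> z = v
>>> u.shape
(17, 5)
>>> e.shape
(17, 19)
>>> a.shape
(19, 19, 5)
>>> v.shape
(5, 7)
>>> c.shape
(19, 5)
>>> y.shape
(19, 7)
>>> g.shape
(5, 19, 19)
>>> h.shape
(17, 5)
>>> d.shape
(5,)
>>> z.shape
(5, 7)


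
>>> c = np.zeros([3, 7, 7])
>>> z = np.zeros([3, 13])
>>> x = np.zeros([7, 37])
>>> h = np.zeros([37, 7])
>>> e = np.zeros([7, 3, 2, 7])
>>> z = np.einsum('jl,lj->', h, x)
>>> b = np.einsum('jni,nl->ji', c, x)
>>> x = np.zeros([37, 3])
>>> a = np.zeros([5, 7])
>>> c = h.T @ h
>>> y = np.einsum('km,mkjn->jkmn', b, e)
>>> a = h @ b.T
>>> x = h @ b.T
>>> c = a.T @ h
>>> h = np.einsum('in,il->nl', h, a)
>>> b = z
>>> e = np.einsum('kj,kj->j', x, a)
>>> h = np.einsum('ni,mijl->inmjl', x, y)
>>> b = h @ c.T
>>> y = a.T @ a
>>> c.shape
(3, 7)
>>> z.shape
()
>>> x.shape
(37, 3)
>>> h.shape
(3, 37, 2, 7, 7)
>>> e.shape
(3,)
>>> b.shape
(3, 37, 2, 7, 3)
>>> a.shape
(37, 3)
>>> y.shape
(3, 3)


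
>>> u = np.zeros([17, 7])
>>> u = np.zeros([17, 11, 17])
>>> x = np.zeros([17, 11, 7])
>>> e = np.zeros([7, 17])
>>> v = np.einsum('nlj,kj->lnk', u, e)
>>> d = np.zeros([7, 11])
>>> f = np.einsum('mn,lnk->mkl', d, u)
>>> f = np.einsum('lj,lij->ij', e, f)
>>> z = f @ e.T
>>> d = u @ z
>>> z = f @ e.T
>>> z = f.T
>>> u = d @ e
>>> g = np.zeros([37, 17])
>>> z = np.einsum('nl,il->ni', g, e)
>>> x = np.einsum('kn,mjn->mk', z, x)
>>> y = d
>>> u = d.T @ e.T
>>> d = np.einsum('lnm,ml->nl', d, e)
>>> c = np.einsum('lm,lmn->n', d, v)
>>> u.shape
(7, 11, 7)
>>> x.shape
(17, 37)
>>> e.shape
(7, 17)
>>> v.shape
(11, 17, 7)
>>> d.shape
(11, 17)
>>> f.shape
(17, 17)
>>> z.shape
(37, 7)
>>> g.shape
(37, 17)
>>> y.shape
(17, 11, 7)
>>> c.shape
(7,)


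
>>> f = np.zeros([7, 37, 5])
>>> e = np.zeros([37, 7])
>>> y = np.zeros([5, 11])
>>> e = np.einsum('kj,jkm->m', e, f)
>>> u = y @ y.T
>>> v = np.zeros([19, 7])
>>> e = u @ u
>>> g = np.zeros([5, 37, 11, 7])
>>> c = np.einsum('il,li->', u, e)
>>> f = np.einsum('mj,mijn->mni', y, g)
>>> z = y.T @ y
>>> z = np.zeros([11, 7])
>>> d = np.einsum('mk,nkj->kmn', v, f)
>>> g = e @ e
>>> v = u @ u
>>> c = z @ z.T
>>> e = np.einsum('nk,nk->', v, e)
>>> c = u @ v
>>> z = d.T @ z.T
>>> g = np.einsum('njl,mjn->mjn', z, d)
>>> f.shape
(5, 7, 37)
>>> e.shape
()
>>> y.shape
(5, 11)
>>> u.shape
(5, 5)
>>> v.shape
(5, 5)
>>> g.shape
(7, 19, 5)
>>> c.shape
(5, 5)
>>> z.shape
(5, 19, 11)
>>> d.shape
(7, 19, 5)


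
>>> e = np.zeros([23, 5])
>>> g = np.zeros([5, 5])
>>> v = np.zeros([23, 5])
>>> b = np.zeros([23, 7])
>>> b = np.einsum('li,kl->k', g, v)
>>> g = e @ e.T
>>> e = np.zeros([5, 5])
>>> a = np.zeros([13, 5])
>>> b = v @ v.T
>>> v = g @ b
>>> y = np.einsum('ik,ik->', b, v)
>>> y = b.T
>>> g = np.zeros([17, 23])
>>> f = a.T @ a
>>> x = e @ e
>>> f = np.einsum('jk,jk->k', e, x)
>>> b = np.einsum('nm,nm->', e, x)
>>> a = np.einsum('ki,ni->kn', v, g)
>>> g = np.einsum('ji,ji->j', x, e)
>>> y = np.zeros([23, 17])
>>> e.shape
(5, 5)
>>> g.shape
(5,)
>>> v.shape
(23, 23)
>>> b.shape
()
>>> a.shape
(23, 17)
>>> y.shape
(23, 17)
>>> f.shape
(5,)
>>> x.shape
(5, 5)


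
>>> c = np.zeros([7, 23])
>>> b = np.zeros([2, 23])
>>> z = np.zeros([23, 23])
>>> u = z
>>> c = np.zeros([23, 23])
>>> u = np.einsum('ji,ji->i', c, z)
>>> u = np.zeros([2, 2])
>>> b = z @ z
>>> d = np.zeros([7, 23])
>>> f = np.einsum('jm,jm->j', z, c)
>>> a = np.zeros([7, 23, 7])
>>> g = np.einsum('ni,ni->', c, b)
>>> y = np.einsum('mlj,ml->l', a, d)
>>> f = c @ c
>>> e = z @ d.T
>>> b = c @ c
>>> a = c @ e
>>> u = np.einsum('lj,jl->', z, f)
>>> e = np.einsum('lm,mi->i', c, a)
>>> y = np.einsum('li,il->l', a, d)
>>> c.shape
(23, 23)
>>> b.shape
(23, 23)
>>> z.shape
(23, 23)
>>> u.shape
()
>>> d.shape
(7, 23)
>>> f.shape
(23, 23)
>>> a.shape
(23, 7)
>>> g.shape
()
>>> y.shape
(23,)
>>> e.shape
(7,)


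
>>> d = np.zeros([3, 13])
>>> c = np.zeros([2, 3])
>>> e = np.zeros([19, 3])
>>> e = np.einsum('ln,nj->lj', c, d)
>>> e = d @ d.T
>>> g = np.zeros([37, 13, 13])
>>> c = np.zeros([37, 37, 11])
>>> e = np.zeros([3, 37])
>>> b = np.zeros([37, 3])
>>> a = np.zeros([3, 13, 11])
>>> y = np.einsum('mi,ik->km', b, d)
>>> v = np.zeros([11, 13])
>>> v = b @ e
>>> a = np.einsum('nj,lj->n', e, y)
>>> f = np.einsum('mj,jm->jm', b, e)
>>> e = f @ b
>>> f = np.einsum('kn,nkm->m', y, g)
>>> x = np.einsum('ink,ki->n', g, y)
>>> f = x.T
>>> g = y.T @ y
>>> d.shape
(3, 13)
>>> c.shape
(37, 37, 11)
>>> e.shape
(3, 3)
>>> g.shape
(37, 37)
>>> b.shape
(37, 3)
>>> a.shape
(3,)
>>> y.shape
(13, 37)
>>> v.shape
(37, 37)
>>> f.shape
(13,)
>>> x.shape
(13,)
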